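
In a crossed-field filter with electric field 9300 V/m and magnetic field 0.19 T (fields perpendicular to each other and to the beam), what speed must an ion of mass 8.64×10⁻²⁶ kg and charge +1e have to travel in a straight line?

v = 4.9×10⁴ m/s

For undeflected motion the electric and magnetic forces balance: qE = qvB.
v = E/B = 9300/0.19 = 4.9×10⁴ m/s.
The result is independent of the particle's charge and mass.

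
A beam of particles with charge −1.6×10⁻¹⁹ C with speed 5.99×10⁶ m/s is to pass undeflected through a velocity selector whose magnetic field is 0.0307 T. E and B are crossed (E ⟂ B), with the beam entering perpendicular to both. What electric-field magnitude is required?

E = 1.84×10⁵ V/m

For straight-line motion qE = qvB, so E = vB.
E = 5.99×10⁶ × 0.0307 = 1.84×10⁵ V/m.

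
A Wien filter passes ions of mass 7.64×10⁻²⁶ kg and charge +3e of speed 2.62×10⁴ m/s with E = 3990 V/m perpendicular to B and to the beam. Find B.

Balance of forces in the selector: qE = qvB ⇒ B = E/v.
B = 3990/2.62×10⁴ = 0.152 T.

B = 0.152 T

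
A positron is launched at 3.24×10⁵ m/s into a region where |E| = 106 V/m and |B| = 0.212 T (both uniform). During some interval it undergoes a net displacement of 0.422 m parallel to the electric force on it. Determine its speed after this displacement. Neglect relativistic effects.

B does no work; ΔKE = |q|E d.
½mv_f² = ½mv₀² + |q|Ed = ½(9.109×10⁻³¹)(3.24×10⁵)² + (1.602×10⁻¹⁹)(106)(0.422) ≈ 4.781×10⁻²⁰ J + 7.166×10⁻¹⁸ J ≈ 7.214×10⁻¹⁸ J.
v_f = √(2·7.214×10⁻¹⁸/9.109×10⁻³¹) ≈ 3.98×10⁶ m/s.

v_f ≈ 3.98×10⁶ m/s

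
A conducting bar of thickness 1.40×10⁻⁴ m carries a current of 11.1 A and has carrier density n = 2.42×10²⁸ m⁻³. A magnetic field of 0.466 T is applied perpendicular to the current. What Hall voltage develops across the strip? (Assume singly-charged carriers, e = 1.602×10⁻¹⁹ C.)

V_H = IB/(n e t).
V_H = (11.1)(0.466)/((2.42×10²⁸)(1.602×10⁻¹⁹)(1.40×10⁻⁴)) ≈ 9.53×10⁻⁶ V.

V_H ≈ 9.53×10⁻⁶ V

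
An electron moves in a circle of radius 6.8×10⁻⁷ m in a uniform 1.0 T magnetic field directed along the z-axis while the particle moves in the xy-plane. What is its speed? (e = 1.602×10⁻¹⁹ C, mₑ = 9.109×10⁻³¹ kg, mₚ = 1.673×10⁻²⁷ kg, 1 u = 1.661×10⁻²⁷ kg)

v ≈ 1.2×10⁵ m/s

From |q|vB = mv²/r, v = |q|Br/m.
v = (1.602×10⁻¹⁹)(1.0)(6.8×10⁻⁷)/9.109×10⁻³¹ ≈ 1.2×10⁵ m/s.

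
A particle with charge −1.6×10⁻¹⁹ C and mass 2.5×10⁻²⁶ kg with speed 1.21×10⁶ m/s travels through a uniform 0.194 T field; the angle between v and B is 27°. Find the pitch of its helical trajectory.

p ≈ 5.46 m

v∥ = v cosθ = 1.21×10⁶·cos27° ≈ 1.078×10⁶ m/s.
T = 2πm/(|q|B) = 2π(2.5×10⁻²⁶)/((1.6×10⁻¹⁹)(0.194)) ≈ 5.061×10⁻⁶ s.
pitch = v∥ T = (1.078×10⁶)(5.061×10⁻⁶) ≈ 5.46 m.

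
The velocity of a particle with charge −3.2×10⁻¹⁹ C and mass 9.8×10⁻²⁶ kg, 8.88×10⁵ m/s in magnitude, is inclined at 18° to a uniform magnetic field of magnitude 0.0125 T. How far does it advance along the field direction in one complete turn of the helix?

p ≈ 130 m

v∥ = v cosθ = 8.88×10⁵·cos18° ≈ 8.445×10⁵ m/s.
T = 2πm/(|q|B) = 2π(9.8×10⁻²⁶)/((3.2×10⁻¹⁹)(0.0125)) ≈ 1.539×10⁻⁴ s.
pitch = v∥ T = (8.445×10⁵)(1.539×10⁻⁴) ≈ 130 m.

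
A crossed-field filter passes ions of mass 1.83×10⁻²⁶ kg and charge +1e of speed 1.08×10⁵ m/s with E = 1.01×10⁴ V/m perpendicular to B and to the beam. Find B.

Balance of forces in the selector: qE = qvB ⇒ B = E/v.
B = 1.01×10⁴/1.08×10⁵ = 0.0935 T.

B = 0.0935 T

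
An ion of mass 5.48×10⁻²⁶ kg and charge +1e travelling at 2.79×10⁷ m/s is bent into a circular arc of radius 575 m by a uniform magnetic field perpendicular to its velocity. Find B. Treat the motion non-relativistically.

From |q|vB = mv²/r, B = mv/(|q|r).
B = (5.48×10⁻²⁶)(2.79×10⁷)/((1.602×10⁻¹⁹)(575)) ≈ 0.0166 T.

B ≈ 0.0166 T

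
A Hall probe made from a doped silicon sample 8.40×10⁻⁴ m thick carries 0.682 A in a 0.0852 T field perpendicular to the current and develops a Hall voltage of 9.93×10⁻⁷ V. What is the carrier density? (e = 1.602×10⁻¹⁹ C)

From V_H = IB/(n e t), n = IB/(V_H e t).
n = (0.682)(0.0852)/((9.93×10⁻⁷)(1.602×10⁻¹⁹)(8.40×10⁻⁴)) ≈ 4.35×10²⁶ m⁻³.

n ≈ 4.35×10²⁶ m⁻³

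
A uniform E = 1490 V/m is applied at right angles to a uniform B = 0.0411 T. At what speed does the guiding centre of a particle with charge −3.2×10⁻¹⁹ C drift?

v_d ≈ 3.63×10⁴ m/s

The E×B drift speed is v_d = E/B.
v_d = 1490/0.0411 = 3.63×10⁴ m/s.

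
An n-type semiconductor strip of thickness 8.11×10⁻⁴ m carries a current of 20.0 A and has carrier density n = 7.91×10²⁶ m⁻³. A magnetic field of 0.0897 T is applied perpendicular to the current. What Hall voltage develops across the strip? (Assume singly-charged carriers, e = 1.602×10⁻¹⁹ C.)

V_H = IB/(n e t).
V_H = (20.0)(0.0897)/((7.91×10²⁶)(1.602×10⁻¹⁹)(8.11×10⁻⁴)) ≈ 1.75×10⁻⁵ V.

V_H ≈ 1.75×10⁻⁵ V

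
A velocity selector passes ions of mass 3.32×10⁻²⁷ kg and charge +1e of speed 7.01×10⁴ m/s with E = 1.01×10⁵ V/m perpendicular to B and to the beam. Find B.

B = 1.44 T

Balance of forces in the selector: qE = qvB ⇒ B = E/v.
B = 1.01×10⁵/7.01×10⁴ = 1.44 T.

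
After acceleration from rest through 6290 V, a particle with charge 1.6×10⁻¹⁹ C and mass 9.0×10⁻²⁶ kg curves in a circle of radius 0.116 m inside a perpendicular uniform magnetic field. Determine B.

v = √(2|q|V/m) = √(2·1.6×10⁻¹⁹·6290/9.0×10⁻²⁶) ≈ 1.495×10⁵ m/s.
B = mv/(|q|r) = (9.0×10⁻²⁶)(1.495×10⁵)/((1.6×10⁻¹⁹)(0.116)) ≈ 0.725 T.

B ≈ 0.725 T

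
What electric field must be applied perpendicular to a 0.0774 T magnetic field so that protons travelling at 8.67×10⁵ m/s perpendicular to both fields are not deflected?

E = 6.71×10⁴ V/m

For straight-line motion qE = qvB, so E = vB.
E = 8.67×10⁵ × 0.0774 = 6.71×10⁴ V/m.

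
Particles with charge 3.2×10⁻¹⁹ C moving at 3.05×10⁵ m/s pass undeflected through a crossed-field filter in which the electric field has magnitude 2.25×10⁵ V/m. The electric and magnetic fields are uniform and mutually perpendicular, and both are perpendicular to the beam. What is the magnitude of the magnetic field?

B = 0.738 T

Balance of forces in the selector: qE = qvB ⇒ B = E/v.
B = 2.25×10⁵/3.05×10⁵ = 0.738 T.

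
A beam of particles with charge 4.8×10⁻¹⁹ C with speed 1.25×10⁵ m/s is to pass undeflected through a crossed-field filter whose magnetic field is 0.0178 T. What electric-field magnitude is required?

For straight-line motion qE = qvB, so E = vB.
E = 1.25×10⁵ × 0.0178 = 2220 V/m.

E = 2220 V/m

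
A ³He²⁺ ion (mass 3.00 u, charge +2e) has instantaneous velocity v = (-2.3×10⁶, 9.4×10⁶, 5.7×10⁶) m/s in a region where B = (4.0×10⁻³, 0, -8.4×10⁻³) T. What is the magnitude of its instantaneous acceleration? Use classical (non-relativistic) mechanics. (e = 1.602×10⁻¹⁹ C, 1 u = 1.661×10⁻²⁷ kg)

|a| ≈ 5.63×10¹² m/s²

v×B = (-7.90×10⁴, 3480, -3.76×10⁴) N/C.
F = q v×B = (3.204×10⁻¹⁹ C)·(-7.90×10⁴, 3480, -3.76×10⁴) = (-2.53×10⁻¹⁴, 1.11×10⁻¹⁵, -1.20×10⁻¹⁴) N.
|a| = |F|/m = 2.804×10⁻¹⁴/4.983×10⁻²⁷ ≈ 5.63×10¹² m/s².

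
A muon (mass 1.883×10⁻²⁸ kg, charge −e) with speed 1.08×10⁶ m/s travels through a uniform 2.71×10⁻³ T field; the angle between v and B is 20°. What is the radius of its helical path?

r ≈ 0.160 m

v⊥ = v sinθ = 1.08×10⁶·sin20° ≈ 3.694×10⁵ m/s.
r = m v⊥/(|q|B) = (1.883×10⁻²⁸)(3.694×10⁵)/((1.602×10⁻¹⁹)(2.71×10⁻³)) ≈ 0.160 m.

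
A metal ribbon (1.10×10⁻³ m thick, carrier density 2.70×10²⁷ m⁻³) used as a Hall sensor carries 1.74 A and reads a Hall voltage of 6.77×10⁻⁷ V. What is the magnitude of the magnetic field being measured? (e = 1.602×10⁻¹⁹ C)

B ≈ 0.185 T

From V_H = IB/(n e t), B = V_H n e t / I.
B = (6.77×10⁻⁷)(2.70×10²⁷)(1.602×10⁻¹⁹)(1.10×10⁻³)/1.74 ≈ 0.185 T.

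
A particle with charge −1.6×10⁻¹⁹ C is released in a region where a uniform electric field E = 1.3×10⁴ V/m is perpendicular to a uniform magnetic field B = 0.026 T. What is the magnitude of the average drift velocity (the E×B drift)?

v_d ≈ 5.0×10⁵ m/s

The steady drift has the magnetic force balancing the electric force, so v_d = E/B.
v_d = 1.3×10⁴/0.026 = 5.0×10⁵ m/s.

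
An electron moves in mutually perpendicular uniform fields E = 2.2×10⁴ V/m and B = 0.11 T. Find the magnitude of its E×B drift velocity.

In crossed fields the guiding centre drifts at v_d = |E×B|/B² = E/B, independent of charge and mass.
v_d = 2.2×10⁴/0.11 = 2.0×10⁵ m/s.

v_d ≈ 2.0×10⁵ m/s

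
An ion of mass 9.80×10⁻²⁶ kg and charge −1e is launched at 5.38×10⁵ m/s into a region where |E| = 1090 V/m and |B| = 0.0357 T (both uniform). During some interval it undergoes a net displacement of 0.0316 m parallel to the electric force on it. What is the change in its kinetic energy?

ΔKE ≈ 5.52×10⁻¹⁸ J

The magnetic force is always ⟂ v and does no work; only the electric force changes KE.
ΔKE = F_E · d = |q|E d = (1.602×10⁻¹⁹)(1090)(0.0316) ≈ 5.52×10⁻¹⁸ J.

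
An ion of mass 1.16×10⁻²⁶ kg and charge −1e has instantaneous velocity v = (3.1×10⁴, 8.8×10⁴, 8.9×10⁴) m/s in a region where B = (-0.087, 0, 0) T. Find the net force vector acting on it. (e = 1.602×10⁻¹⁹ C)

v×B = (0, -7740, 7660) N/C.
F = q v×B = (−1.602×10⁻¹⁹ C)·(0, -7740, 7660) = (0, 1.24×10⁻¹⁵, -1.23×10⁻¹⁵) N.

F ≈ (0, 1.24×10⁻¹⁵, -1.23×10⁻¹⁵) N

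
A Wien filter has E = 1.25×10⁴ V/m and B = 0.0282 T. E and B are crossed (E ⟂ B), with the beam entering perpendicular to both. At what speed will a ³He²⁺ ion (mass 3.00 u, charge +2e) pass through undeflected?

Zero net Lorentz force requires |qE| = |q v×B|, i.e. E = vB.
v = E/B = 1.25×10⁴/0.0282 = 4.43×10⁵ m/s.
The result is independent of the particle's charge and mass.

v = 4.43×10⁵ m/s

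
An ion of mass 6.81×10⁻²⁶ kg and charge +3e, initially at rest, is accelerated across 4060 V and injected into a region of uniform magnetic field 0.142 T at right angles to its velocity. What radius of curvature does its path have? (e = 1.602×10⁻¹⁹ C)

r ≈ 0.239 m

Acceleration: |q|V = ½mv² ⇒ v = √(2|q|V/m) = √(2·4.806×10⁻¹⁹·4060/6.81×10⁻²⁶) ≈ 2.394×10⁵ m/s.
In the field: r = mv/(|q|B) = (6.81×10⁻²⁶)(2.394×10⁵)/((4.806×10⁻¹⁹)(0.142)) ≈ 0.239 m.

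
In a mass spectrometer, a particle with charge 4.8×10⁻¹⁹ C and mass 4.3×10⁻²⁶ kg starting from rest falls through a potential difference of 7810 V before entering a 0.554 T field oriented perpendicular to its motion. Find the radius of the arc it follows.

r ≈ 0.0675 m

Acceleration: |q|V = ½mv² ⇒ v = √(2|q|V/m) = √(2·4.8×10⁻¹⁹·7810/4.3×10⁻²⁶) ≈ 4.176×10⁵ m/s.
In the field: r = mv/(|q|B) = (4.3×10⁻²⁶)(4.176×10⁵)/((4.8×10⁻¹⁹)(0.554)) ≈ 0.0675 m.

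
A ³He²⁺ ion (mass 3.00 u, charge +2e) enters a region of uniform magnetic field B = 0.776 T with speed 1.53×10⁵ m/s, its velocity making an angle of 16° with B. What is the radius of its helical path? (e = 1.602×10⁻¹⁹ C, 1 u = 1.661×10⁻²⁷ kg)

r ≈ 8.45×10⁻⁴ m

v⊥ = v sinθ = 1.53×10⁵·sin16° ≈ 4.217×10⁴ m/s.
r = m v⊥/(|q|B) = (4.983×10⁻²⁷)(4.217×10⁴)/((3.204×10⁻¹⁹)(0.776)) ≈ 8.45×10⁻⁴ m.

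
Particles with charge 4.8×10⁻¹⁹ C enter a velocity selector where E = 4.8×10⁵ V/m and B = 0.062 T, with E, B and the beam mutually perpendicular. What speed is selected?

For undeflected motion the electric and magnetic forces balance: qE = qvB.
v = E/B = 4.8×10⁵/0.062 = 7.7×10⁶ m/s.

v = 7.7×10⁶ m/s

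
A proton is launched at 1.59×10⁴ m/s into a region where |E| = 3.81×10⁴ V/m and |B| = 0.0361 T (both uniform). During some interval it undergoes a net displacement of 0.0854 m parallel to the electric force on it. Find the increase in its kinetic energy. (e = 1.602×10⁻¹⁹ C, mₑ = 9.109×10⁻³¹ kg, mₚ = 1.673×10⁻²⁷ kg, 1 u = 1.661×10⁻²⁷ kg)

ΔKE ≈ 5.21×10⁻¹⁶ J

The magnetic force is always ⟂ v and does no work; only the electric force changes KE.
ΔKE = F_E · d = |q|E d = (1.602×10⁻¹⁹)(3.81×10⁴)(0.0854) ≈ 5.21×10⁻¹⁶ J.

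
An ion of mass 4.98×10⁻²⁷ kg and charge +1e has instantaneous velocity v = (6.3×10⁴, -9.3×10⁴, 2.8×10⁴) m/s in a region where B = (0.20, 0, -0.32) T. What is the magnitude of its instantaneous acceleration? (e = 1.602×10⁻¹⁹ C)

|a| ≈ 1.40×10¹² m/s²

v×B = (2.98×10⁴, 2.58×10⁴, 1.86×10⁴) N/C.
F = q v×B = (1.602×10⁻¹⁹ C)·(2.98×10⁴, 2.58×10⁴, 1.86×10⁴) = (4.77×10⁻¹⁵, 4.13×10⁻¹⁵, 2.98×10⁻¹⁵) N.
|a| = |F|/m = 6.974×10⁻¹⁵/4.98×10⁻²⁷ ≈ 1.40×10¹² m/s².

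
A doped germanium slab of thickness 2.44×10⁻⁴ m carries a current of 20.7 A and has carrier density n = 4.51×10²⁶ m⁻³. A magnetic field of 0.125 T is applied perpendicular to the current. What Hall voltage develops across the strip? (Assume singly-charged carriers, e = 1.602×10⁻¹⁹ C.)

V_H ≈ 1.47×10⁻⁴ V

V_H = IB/(n e t).
V_H = (20.7)(0.125)/((4.51×10²⁶)(1.602×10⁻¹⁹)(2.44×10⁻⁴)) ≈ 1.47×10⁻⁴ V.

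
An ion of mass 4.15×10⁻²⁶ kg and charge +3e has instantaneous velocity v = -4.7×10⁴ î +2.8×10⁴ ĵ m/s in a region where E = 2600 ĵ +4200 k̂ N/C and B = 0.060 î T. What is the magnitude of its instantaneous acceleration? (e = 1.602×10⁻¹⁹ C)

v×B = (0, 0, -1680) N/C.
E + v×B = (0, 2600, 2520) N/C.
F = q(E + v×B) = (4.806×10⁻¹⁹ C)·(0, 2600, 2520) = (0, 1.25×10⁻¹⁵, 1.21×10⁻¹⁵) N.
|a| = |F|/m = 1.740×10⁻¹⁵/4.15×10⁻²⁶ ≈ 4.19×10¹⁰ m/s².

|a| ≈ 4.19×10¹⁰ m/s²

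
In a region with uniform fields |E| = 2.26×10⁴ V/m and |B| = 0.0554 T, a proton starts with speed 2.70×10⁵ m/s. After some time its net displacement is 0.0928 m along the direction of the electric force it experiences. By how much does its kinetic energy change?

The magnetic force is always ⟂ v and does no work; only the electric force changes KE.
ΔKE = F_E · d = |q|E d = (1.602×10⁻¹⁹)(2.26×10⁴)(0.0928) ≈ 3.36×10⁻¹⁶ J.

ΔKE ≈ 3.36×10⁻¹⁶ J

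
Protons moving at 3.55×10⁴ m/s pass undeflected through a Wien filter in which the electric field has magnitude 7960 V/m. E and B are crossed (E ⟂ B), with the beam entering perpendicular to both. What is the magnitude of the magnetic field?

Balance of forces in the selector: qE = qvB ⇒ B = E/v.
B = 7960/3.55×10⁴ = 0.224 T.

B = 0.224 T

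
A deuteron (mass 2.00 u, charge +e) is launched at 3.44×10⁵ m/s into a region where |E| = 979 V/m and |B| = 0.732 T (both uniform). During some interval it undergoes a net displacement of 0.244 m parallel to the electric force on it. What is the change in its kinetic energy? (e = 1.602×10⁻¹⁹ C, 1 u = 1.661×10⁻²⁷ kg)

The magnetic force is always ⟂ v and does no work; only the electric force changes KE.
ΔKE = F_E · d = |q|E d = (1.602×10⁻¹⁹)(979)(0.244) ≈ 3.83×10⁻¹⁷ J.

ΔKE ≈ 3.83×10⁻¹⁷ J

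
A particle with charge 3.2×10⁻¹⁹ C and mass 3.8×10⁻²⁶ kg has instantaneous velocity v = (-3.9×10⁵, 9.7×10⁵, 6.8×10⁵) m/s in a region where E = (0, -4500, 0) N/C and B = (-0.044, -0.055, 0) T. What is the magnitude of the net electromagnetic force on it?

|F| ≈ 2.62×10⁻¹⁴ N

v×B = (3.74×10⁴, -2.99×10⁴, 6.41×10⁴) N/C.
E + v×B = (3.74×10⁴, -3.44×10⁴, 6.41×10⁴) N/C.
F = q(E + v×B) = (3.2×10⁻¹⁹ C)·(3.74×10⁴, -3.44×10⁴, 6.41×10⁴) = (1.20×10⁻¹⁴, -1.10×10⁻¹⁴, 2.05×10⁻¹⁴) N.
|F| = 2.62×10⁻¹⁴ N.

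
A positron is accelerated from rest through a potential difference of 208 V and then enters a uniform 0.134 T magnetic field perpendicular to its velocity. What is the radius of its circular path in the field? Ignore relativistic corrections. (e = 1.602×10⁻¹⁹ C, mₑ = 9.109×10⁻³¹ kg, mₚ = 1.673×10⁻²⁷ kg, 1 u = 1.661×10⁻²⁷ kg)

Acceleration: |q|V = ½mv² ⇒ v = √(2|q|V/m) = √(2·1.602×10⁻¹⁹·208/9.109×10⁻³¹) ≈ 8.553×10⁶ m/s.
In the field: r = mv/(|q|B) = (9.109×10⁻³¹)(8.553×10⁶)/((1.602×10⁻¹⁹)(0.134)) ≈ 3.63×10⁻⁴ m.

r ≈ 3.63×10⁻⁴ m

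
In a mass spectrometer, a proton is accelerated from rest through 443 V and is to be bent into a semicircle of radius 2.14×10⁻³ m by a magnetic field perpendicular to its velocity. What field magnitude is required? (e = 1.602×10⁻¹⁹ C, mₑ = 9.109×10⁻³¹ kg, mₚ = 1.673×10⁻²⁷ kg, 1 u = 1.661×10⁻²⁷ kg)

v = √(2|q|V/m) = √(2·1.602×10⁻¹⁹·443/1.673×10⁻²⁷) ≈ 2.913×10⁵ m/s.
B = mv/(|q|r) = (1.673×10⁻²⁷)(2.913×10⁵)/((1.602×10⁻¹⁹)(2.14×10⁻³)) ≈ 1.42 T.

B ≈ 1.42 T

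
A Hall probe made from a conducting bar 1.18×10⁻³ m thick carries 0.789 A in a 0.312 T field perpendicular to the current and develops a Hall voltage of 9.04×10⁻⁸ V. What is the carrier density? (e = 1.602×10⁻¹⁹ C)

n ≈ 1.44×10²⁸ m⁻³

From V_H = IB/(n e t), n = IB/(V_H e t).
n = (0.789)(0.312)/((9.04×10⁻⁸)(1.602×10⁻¹⁹)(1.18×10⁻³)) ≈ 1.44×10²⁸ m⁻³.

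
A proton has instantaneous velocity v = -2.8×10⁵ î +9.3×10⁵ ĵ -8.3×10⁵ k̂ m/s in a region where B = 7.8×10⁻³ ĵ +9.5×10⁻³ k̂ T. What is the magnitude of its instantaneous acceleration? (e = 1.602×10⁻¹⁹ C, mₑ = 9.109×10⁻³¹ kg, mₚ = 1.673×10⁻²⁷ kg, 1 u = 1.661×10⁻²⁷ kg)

v×B = (1.53×10⁴, 2660, -2180) N/C.
F = q v×B = (1.602×10⁻¹⁹ C)·(1.53×10⁴, 2660, -2180) = (2.45×10⁻¹⁵, 4.26×10⁻¹⁶, -3.50×10⁻¹⁶) N.
|a| = |F|/m = 2.514×10⁻¹⁵/1.673×10⁻²⁷ ≈ 1.50×10¹² m/s².

|a| ≈ 1.50×10¹² m/s²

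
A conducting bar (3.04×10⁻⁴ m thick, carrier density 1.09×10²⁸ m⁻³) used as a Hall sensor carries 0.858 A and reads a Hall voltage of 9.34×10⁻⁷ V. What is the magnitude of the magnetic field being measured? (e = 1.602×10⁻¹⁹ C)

B ≈ 0.578 T

From V_H = IB/(n e t), B = V_H n e t / I.
B = (9.34×10⁻⁷)(1.09×10²⁸)(1.602×10⁻¹⁹)(3.04×10⁻⁴)/0.858 ≈ 0.578 T.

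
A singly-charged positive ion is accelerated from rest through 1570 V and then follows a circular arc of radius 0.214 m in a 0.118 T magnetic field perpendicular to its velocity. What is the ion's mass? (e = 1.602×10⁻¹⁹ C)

m ≈ 3.25×10⁻²⁶ kg

Combine |q|V = ½mv² and r = mv/(|q|B): eliminate v to get m = qB²r²/(2V).
m = (1.602×10⁻¹⁹)(0.118)²(0.214)²/(2·1570) ≈ 3.25×10⁻²⁶ kg.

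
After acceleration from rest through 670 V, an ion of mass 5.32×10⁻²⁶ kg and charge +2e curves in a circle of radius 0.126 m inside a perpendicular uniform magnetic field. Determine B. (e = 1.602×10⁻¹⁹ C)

v = √(2|q|V/m) = √(2·3.204×10⁻¹⁹·670/5.32×10⁻²⁶) ≈ 8.983×10⁴ m/s.
B = mv/(|q|r) = (5.32×10⁻²⁶)(8.983×10⁴)/((3.204×10⁻¹⁹)(0.126)) ≈ 0.118 T.

B ≈ 0.118 T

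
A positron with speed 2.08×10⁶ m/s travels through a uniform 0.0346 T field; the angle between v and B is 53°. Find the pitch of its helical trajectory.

v∥ = v cosθ = 2.08×10⁶·cos53° ≈ 1.252×10⁶ m/s.
T = 2πm/(|q|B) = 2π(9.109×10⁻³¹)/((1.602×10⁻¹⁹)(0.0346)) ≈ 1.033×10⁻⁹ s.
pitch = v∥ T = (1.252×10⁶)(1.033×10⁻⁹) ≈ 1.29×10⁻³ m.

p ≈ 1.29×10⁻³ m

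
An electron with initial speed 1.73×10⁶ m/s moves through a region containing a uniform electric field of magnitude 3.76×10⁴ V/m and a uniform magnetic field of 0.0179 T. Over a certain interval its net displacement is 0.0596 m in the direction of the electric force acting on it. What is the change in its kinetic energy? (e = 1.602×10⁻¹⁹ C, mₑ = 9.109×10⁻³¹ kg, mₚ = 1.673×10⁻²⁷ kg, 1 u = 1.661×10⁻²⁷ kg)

The magnetic force is always ⟂ v and does no work; only the electric force changes KE.
ΔKE = F_E · d = |q|E d = (1.602×10⁻¹⁹)(3.76×10⁴)(0.0596) ≈ 3.59×10⁻¹⁶ J.

ΔKE ≈ 3.59×10⁻¹⁶ J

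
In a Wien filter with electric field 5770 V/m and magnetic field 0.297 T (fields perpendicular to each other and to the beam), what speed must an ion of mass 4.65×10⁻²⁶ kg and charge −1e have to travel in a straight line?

v = 1.94×10⁴ m/s

For undeflected motion the electric and magnetic forces balance: qE = qvB.
v = E/B = 5770/0.297 = 1.94×10⁴ m/s.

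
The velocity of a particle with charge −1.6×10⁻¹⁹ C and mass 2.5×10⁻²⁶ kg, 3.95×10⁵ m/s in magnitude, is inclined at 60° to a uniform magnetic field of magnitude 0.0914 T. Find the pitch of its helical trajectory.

p ≈ 2.12 m

v∥ = v cosθ = 3.95×10⁵·cos60° ≈ 1.975×10⁵ m/s.
T = 2πm/(|q|B) = 2π(2.5×10⁻²⁶)/((1.6×10⁻¹⁹)(0.0914)) ≈ 1.074×10⁻⁵ s.
pitch = v∥ T = (1.975×10⁵)(1.074×10⁻⁵) ≈ 2.12 m.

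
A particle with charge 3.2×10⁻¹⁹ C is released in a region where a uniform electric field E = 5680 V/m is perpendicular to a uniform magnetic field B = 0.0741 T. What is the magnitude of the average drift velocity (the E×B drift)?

v_d ≈ 7.67×10⁴ m/s

In crossed fields the guiding centre drifts at v_d = |E×B|/B² = E/B, independent of charge and mass.
v_d = 5680/0.0741 = 7.67×10⁴ m/s.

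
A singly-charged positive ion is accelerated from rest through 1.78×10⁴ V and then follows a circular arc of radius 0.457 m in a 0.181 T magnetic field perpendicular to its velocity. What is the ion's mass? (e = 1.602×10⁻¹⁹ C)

Combine |q|V = ½mv² and r = mv/(|q|B): eliminate v to get m = qB²r²/(2V).
m = (1.602×10⁻¹⁹)(0.181)²(0.457)²/(2·1.78×10⁴) ≈ 3.08×10⁻²⁶ kg.

m ≈ 3.08×10⁻²⁶ kg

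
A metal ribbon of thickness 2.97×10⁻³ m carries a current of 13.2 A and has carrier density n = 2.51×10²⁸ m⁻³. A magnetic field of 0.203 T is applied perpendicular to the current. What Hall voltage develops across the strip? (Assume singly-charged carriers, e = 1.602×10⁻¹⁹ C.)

V_H = IB/(n e t).
V_H = (13.2)(0.203)/((2.51×10²⁸)(1.602×10⁻¹⁹)(2.97×10⁻³)) ≈ 2.24×10⁻⁷ V.

V_H ≈ 2.24×10⁻⁷ V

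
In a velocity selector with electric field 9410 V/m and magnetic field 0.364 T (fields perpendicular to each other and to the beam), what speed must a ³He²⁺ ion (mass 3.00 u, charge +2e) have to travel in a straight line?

Straight-line motion ⇒ electric and magnetic forces cancel, so E = vB.
v = E/B = 9410/0.364 = 2.59×10⁴ m/s.

v = 2.59×10⁴ m/s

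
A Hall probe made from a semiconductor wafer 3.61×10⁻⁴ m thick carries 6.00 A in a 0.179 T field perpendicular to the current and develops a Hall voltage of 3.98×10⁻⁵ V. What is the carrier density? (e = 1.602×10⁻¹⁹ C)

From V_H = IB/(n e t), n = IB/(V_H e t).
n = (6.00)(0.179)/((3.98×10⁻⁵)(1.602×10⁻¹⁹)(3.61×10⁻⁴)) ≈ 4.67×10²⁶ m⁻³.

n ≈ 4.67×10²⁶ m⁻³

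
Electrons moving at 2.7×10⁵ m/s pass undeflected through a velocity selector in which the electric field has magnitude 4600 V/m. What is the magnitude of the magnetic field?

B = 0.017 T

Balance of forces in the selector: qE = qvB ⇒ B = E/v.
B = 4600/2.7×10⁵ = 0.017 T.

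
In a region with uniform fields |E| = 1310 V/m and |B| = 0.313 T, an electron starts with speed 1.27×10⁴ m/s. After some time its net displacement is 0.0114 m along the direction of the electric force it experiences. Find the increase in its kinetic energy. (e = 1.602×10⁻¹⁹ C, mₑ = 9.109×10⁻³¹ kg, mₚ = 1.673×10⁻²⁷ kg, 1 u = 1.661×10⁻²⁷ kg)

The magnetic force is always ⟂ v and does no work; only the electric force changes KE.
ΔKE = F_E · d = |q|E d = (1.602×10⁻¹⁹)(1310)(0.0114) ≈ 2.39×10⁻¹⁸ J.

ΔKE ≈ 2.39×10⁻¹⁸ J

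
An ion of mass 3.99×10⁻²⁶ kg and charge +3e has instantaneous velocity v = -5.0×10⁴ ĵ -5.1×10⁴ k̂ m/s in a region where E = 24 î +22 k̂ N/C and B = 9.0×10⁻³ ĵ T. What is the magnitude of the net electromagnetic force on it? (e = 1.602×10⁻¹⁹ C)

v×B = (459, 0, 0) N/C.
E + v×B = (483, 0, 22.0) N/C.
F = q(E + v×B) = (4.806×10⁻¹⁹ C)·(483, 0, 22.0) = (2.32×10⁻¹⁶, 0, 1.06×10⁻¹⁷) N.
|F| = 2.32×10⁻¹⁶ N.

|F| ≈ 2.32×10⁻¹⁶ N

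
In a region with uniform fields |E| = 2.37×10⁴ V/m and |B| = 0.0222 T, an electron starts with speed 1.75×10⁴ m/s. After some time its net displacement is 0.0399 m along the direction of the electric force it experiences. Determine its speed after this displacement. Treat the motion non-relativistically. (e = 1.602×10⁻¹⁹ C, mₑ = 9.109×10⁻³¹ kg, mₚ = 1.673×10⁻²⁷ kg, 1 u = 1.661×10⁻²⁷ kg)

v_f ≈ 1.82×10⁷ m/s

B does no work; ΔKE = |q|E d.
½mv_f² = ½mv₀² + |q|Ed = ½(9.109×10⁻³¹)(1.75×10⁴)² + (1.602×10⁻¹⁹)(2.37×10⁴)(0.0399) ≈ 1.395×10⁻²² J + 1.515×10⁻¹⁶ J ≈ 1.515×10⁻¹⁶ J.
v_f = √(2·1.515×10⁻¹⁶/9.109×10⁻³¹) ≈ 1.82×10⁷ m/s.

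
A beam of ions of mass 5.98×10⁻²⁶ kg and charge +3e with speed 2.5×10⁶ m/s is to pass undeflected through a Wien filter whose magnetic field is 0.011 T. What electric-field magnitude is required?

For straight-line motion qE = qvB, so E = vB.
E = 2.5×10⁶ × 0.011 = 2.8×10⁴ V/m.

E = 2.8×10⁴ V/m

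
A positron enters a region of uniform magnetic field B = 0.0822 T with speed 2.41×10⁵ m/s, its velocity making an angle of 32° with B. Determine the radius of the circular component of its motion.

v⊥ = v sinθ = 2.41×10⁵·sin32° ≈ 1.277×10⁵ m/s.
r = m v⊥/(|q|B) = (9.109×10⁻³¹)(1.277×10⁵)/((1.602×10⁻¹⁹)(0.0822)) ≈ 8.83×10⁻⁶ m.

r ≈ 8.83×10⁻⁶ m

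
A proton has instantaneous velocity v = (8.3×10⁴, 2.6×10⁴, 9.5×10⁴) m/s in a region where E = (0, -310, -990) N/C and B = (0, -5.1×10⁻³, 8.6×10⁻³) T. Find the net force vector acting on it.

v×B = (708, -714, -423) N/C.
E + v×B = (708, -1020, -1410) N/C.
F = q(E + v×B) = (1.602×10⁻¹⁹ C)·(708, -1020, -1410) = (1.13×10⁻¹⁶, -1.64×10⁻¹⁶, -2.26×10⁻¹⁶) N.

F ≈ (1.13×10⁻¹⁶, -1.64×10⁻¹⁶, -2.26×10⁻¹⁶) N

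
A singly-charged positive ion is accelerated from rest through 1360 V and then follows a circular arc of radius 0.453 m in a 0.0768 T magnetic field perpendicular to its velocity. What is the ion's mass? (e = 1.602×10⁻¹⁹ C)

m ≈ 7.13×10⁻²⁶ kg

Combine |q|V = ½mv² and r = mv/(|q|B): eliminate v to get m = qB²r²/(2V).
m = (1.602×10⁻¹⁹)(0.0768)²(0.453)²/(2·1360) ≈ 7.13×10⁻²⁶ kg.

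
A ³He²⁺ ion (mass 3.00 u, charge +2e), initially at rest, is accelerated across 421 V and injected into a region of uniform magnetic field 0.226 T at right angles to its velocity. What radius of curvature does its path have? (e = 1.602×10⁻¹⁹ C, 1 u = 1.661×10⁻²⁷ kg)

Acceleration: |q|V = ½mv² ⇒ v = √(2|q|V/m) = √(2·3.204×10⁻¹⁹·421/4.983×10⁻²⁷) ≈ 2.327×10⁵ m/s.
In the field: r = mv/(|q|B) = (4.983×10⁻²⁷)(2.327×10⁵)/((3.204×10⁻¹⁹)(0.226)) ≈ 0.0160 m.

r ≈ 0.0160 m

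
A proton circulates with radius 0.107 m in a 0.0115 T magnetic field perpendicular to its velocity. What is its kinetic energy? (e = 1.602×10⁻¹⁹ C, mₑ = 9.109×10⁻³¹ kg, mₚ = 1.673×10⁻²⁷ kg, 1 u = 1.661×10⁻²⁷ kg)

KE ≈ 72.5 eV

v = |q|Br/m, then KE = ½mv² = (qBr)²/(2m).
v = (1.602×10⁻¹⁹)(0.0115)(0.107)/1.673×10⁻²⁷ ≈ 1.178×10⁵ m/s.
KE = ½(1.673×10⁻²⁷)(1.178×10⁵)² ≈ 1.16×10⁻¹⁷ J = 72.5 eV.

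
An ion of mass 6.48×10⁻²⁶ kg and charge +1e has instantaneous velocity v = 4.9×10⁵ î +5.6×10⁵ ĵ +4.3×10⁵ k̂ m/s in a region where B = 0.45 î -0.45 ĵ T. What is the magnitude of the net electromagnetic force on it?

|F| ≈ 8.75×10⁻¹⁴ N

v×B = (1.94×10⁵, 1.94×10⁵, -4.72×10⁵) N/C.
F = q v×B = (1.602×10⁻¹⁹ C)·(1.94×10⁵, 1.94×10⁵, -4.72×10⁵) = (3.10×10⁻¹⁴, 3.10×10⁻¹⁴, -7.57×10⁻¹⁴) N.
|F| = 8.75×10⁻¹⁴ N.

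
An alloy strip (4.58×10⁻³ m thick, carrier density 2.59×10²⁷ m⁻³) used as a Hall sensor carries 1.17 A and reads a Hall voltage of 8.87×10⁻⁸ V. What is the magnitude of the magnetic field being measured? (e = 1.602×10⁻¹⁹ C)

From V_H = IB/(n e t), B = V_H n e t / I.
B = (8.87×10⁻⁸)(2.59×10²⁷)(1.602×10⁻¹⁹)(4.58×10⁻³)/1.17 ≈ 0.144 T.

B ≈ 0.144 T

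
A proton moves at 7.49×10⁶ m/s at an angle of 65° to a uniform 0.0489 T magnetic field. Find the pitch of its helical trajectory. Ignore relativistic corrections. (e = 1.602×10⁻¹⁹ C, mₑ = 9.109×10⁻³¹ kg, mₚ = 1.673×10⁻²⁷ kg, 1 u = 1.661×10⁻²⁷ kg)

v∥ = v cosθ = 7.49×10⁶·cos65° ≈ 3.165×10⁶ m/s.
T = 2πm/(|q|B) = 2π(1.673×10⁻²⁷)/((1.602×10⁻¹⁹)(0.0489)) ≈ 1.342×10⁻⁶ s.
pitch = v∥ T = (3.165×10⁶)(1.342×10⁻⁶) ≈ 4.25 m.

p ≈ 4.25 m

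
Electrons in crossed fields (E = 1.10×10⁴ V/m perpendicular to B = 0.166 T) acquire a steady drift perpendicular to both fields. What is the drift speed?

v_d ≈ 6.63×10⁴ m/s

In crossed fields the guiding centre drifts at v_d = |E×B|/B² = E/B, independent of charge and mass.
v_d = 1.10×10⁴/0.166 = 6.63×10⁴ m/s.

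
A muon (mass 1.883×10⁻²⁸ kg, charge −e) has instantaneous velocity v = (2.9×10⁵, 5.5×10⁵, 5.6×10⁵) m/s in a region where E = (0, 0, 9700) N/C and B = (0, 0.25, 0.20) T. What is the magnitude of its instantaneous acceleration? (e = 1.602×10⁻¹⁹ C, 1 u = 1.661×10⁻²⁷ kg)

v×B = (-3.00×10⁴, -5.80×10⁴, 7.25×10⁴) N/C.
E + v×B = (-3.00×10⁴, -5.80×10⁴, 8.22×10⁴) N/C.
F = q(E + v×B) = (−1.602×10⁻¹⁹ C)·(-3.00×10⁴, -5.80×10⁴, 8.22×10⁴) = (4.81×10⁻¹⁵, 9.29×10⁻¹⁵, -1.32×10⁻¹⁴) N.
|a| = |F|/m = 1.682×10⁻¹⁴/1.883×10⁻²⁸ ≈ 8.93×10¹³ m/s².

|a| ≈ 8.93×10¹³ m/s²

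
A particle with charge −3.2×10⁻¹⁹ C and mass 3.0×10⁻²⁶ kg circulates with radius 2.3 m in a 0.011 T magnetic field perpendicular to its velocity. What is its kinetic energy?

v = |q|Br/m, then KE = ½mv² = (qBr)²/(2m).
v = (3.2×10⁻¹⁹)(0.011)(2.3)/3.0×10⁻²⁶ ≈ 2.699×10⁵ m/s.
KE = ½(3.0×10⁻²⁶)(2.699×10⁵)² ≈ 1.1×10⁻¹⁵ J.

KE ≈ 1.1×10⁻¹⁵ J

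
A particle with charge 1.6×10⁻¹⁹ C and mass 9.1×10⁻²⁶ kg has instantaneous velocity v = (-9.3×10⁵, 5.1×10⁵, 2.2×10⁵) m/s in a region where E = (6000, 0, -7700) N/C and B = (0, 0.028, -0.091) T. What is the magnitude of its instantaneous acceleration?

v×B = (-5.26×10⁴, -8.46×10⁴, -2.60×10⁴) N/C.
E + v×B = (-4.66×10⁴, -8.46×10⁴, -3.37×10⁴) N/C.
F = q(E + v×B) = (1.6×10⁻¹⁹ C)·(-4.66×10⁴, -8.46×10⁴, -3.37×10⁴) = (-7.45×10⁻¹⁵, -1.35×10⁻¹⁴, -5.40×10⁻¹⁵) N.
|a| = |F|/m = 1.637×10⁻¹⁴/9.1×10⁻²⁶ ≈ 1.80×10¹¹ m/s².

|a| ≈ 1.80×10¹¹ m/s²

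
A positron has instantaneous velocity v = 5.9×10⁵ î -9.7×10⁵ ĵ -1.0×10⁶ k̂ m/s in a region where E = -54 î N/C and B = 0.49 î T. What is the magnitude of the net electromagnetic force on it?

|F| ≈ 1.09×10⁻¹³ N

v×B = (0, -4.90×10⁵, 4.75×10⁵) N/C.
E + v×B = (-54.0, -4.90×10⁵, 4.75×10⁵) N/C.
F = q(E + v×B) = (1.602×10⁻¹⁹ C)·(-54.0, -4.90×10⁵, 4.75×10⁵) = (-8.65×10⁻¹⁸, -7.85×10⁻¹⁴, 7.61×10⁻¹⁴) N.
|F| = 1.09×10⁻¹³ N.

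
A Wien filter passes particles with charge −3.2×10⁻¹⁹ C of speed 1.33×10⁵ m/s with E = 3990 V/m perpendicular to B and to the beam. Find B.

Balance of forces in the selector: qE = qvB ⇒ B = E/v.
B = 3990/1.33×10⁵ = 0.0300 T.

B = 0.0300 T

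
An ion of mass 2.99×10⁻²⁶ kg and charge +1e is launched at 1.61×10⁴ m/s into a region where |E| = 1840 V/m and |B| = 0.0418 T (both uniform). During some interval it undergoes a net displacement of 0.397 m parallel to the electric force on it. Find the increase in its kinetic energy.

ΔKE ≈ 1.17×10⁻¹⁶ J

The magnetic force is always ⟂ v and does no work; only the electric force changes KE.
ΔKE = F_E · d = |q|E d = (1.602×10⁻¹⁹)(1840)(0.397) ≈ 1.17×10⁻¹⁶ J.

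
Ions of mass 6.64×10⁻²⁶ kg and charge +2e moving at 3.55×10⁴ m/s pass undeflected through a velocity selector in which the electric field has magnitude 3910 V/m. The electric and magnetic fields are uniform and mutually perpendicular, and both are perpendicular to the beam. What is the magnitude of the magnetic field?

Balance of forces in the selector: qE = qvB ⇒ B = E/v.
B = 3910/3.55×10⁴ = 0.110 T.

B = 0.110 T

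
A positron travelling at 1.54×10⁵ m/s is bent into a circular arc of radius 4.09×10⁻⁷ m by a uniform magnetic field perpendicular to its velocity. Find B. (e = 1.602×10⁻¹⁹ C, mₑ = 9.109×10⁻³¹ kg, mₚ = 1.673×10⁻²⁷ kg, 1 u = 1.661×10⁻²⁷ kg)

B ≈ 2.14 T

From |q|vB = mv²/r, B = mv/(|q|r).
B = (9.109×10⁻³¹)(1.54×10⁵)/((1.602×10⁻¹⁹)(4.09×10⁻⁷)) ≈ 2.14 T.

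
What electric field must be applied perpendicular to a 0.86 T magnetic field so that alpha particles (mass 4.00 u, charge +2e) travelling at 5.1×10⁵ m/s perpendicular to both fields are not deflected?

E = 4.4×10⁵ V/m

For straight-line motion qE = qvB, so E = vB.
E = 5.1×10⁵ × 0.86 = 4.4×10⁵ V/m.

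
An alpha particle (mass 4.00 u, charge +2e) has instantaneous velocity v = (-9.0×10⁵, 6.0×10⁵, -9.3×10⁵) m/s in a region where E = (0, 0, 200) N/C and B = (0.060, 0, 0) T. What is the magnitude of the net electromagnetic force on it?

v×B = (0, -5.58×10⁴, -3.60×10⁴) N/C.
E + v×B = (0, -5.58×10⁴, -3.58×10⁴) N/C.
F = q(E + v×B) = (3.204×10⁻¹⁹ C)·(0, -5.58×10⁴, -3.58×10⁴) = (0, -1.79×10⁻¹⁴, -1.15×10⁻¹⁴) N.
|F| = 2.12×10⁻¹⁴ N.

|F| ≈ 2.12×10⁻¹⁴ N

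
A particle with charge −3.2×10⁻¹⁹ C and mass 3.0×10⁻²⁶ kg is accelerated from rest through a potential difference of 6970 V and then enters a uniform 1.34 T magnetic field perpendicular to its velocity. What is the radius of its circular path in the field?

r ≈ 0.0270 m

Acceleration: |q|V = ½mv² ⇒ v = √(2|q|V/m) = √(2·3.2×10⁻¹⁹·6970/3.0×10⁻²⁶) ≈ 3.856×10⁵ m/s.
In the field: r = mv/(|q|B) = (3.0×10⁻²⁶)(3.856×10⁵)/((3.2×10⁻¹⁹)(1.34)) ≈ 0.0270 m.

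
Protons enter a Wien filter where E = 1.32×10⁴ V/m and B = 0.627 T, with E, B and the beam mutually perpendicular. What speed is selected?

For undeflected motion the electric and magnetic forces balance: qE = qvB.
v = E/B = 1.32×10⁴/0.627 = 2.11×10⁴ m/s.

v = 2.11×10⁴ m/s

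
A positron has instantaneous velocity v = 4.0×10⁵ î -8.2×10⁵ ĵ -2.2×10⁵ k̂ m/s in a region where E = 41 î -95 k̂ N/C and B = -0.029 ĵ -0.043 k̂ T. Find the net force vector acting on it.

F ≈ (4.63×10⁻¹⁵, 2.76×10⁻¹⁵, -1.87×10⁻¹⁵) N

v×B = (2.89×10⁴, 1.72×10⁴, -1.16×10⁴) N/C.
E + v×B = (2.89×10⁴, 1.72×10⁴, -1.17×10⁴) N/C.
F = q(E + v×B) = (1.602×10⁻¹⁹ C)·(2.89×10⁴, 1.72×10⁴, -1.17×10⁴) = (4.63×10⁻¹⁵, 2.76×10⁻¹⁵, -1.87×10⁻¹⁵) N.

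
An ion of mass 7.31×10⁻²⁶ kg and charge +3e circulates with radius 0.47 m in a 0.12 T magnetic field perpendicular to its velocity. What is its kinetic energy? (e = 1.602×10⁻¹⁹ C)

KE ≈ 3.1×10⁴ eV

v = |q|Br/m, then KE = ½mv² = (qBr)²/(2m).
v = (4.806×10⁻¹⁹)(0.12)(0.47)/7.31×10⁻²⁶ ≈ 3.708×10⁵ m/s.
KE = ½(7.31×10⁻²⁶)(3.708×10⁵)² ≈ 5.0×10⁻¹⁵ J = 3.1×10⁴ eV.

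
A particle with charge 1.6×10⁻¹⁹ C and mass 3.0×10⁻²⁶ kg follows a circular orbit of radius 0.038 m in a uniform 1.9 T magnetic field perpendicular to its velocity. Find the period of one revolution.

T ≈ 6.2×10⁻⁷ s

The cyclotron period depends only on m, q, B: T = 2πm/(|q|B).
T = 2π(3.0×10⁻²⁶)/((1.6×10⁻¹⁹)(1.9)) ≈ 6.2×10⁻⁷ s.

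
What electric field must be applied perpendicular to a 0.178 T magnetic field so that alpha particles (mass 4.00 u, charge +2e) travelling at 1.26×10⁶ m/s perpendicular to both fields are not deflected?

E = 2.24×10⁵ V/m

For straight-line motion qE = qvB, so E = vB.
E = 1.26×10⁶ × 0.178 = 2.24×10⁵ V/m.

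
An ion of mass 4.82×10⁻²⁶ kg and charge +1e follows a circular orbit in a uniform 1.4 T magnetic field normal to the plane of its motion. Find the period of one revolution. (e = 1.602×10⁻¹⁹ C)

T ≈ 1.4×10⁻⁶ s

The cyclotron period depends only on m, q, B: T = 2πm/(|q|B).
T = 2π(4.82×10⁻²⁶)/((1.602×10⁻¹⁹)(1.4)) ≈ 1.4×10⁻⁶ s.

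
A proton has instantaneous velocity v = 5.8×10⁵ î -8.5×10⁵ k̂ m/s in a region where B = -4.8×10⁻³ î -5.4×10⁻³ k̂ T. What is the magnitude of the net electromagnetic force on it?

|F| ≈ 1.16×10⁻¹⁵ N

v×B = (0, 7210, 0) N/C.
F = q v×B = (1.602×10⁻¹⁹ C)·(0, 7210, 0) = (0, 1.16×10⁻¹⁵, 0) N.
|F| = 1.16×10⁻¹⁵ N.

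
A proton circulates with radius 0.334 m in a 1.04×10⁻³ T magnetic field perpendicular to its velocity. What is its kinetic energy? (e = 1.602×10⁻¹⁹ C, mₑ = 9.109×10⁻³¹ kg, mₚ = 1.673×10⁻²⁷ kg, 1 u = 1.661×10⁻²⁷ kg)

KE ≈ 9.25×10⁻¹⁹ J

v = |q|Br/m, then KE = ½mv² = (qBr)²/(2m).
v = (1.602×10⁻¹⁹)(1.04×10⁻³)(0.334)/1.673×10⁻²⁷ ≈ 3.326×10⁴ m/s.
KE = ½(1.673×10⁻²⁷)(3.326×10⁴)² ≈ 9.25×10⁻¹⁹ J.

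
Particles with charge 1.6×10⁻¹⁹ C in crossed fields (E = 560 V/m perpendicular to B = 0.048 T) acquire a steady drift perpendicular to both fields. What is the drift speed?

The steady drift has the magnetic force balancing the electric force, so v_d = E/B.
v_d = 560/0.048 = 1.2×10⁴ m/s.

v_d ≈ 1.2×10⁴ m/s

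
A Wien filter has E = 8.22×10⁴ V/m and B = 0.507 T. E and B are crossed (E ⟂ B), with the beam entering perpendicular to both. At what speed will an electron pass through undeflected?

v = 1.62×10⁵ m/s

Zero net Lorentz force requires |qE| = |q v×B|, i.e. E = vB.
v = E/B = 8.22×10⁴/0.507 = 1.62×10⁵ m/s.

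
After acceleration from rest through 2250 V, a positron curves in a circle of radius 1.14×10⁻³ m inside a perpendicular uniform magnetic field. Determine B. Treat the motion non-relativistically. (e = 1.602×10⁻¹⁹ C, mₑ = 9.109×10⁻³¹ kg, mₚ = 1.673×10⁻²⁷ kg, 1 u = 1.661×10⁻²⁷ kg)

B ≈ 0.140 T

v = √(2|q|V/m) = √(2·1.602×10⁻¹⁹·2250/9.109×10⁻³¹) ≈ 2.813×10⁷ m/s.
B = mv/(|q|r) = (9.109×10⁻³¹)(2.813×10⁷)/((1.602×10⁻¹⁹)(1.14×10⁻³)) ≈ 0.140 T.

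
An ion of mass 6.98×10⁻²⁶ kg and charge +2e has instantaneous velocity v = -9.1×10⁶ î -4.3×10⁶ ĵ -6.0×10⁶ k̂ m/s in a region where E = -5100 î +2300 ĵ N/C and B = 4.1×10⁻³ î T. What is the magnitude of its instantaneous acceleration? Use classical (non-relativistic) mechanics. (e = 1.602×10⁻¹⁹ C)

|a| ≈ 1.33×10¹¹ m/s²

v×B = (0, -2.46×10⁴, 1.76×10⁴) N/C.
E + v×B = (-5100, -2.23×10⁴, 1.76×10⁴) N/C.
F = q(E + v×B) = (3.204×10⁻¹⁹ C)·(-5100, -2.23×10⁴, 1.76×10⁴) = (-1.63×10⁻¹⁵, -7.14×10⁻¹⁵, 5.65×10⁻¹⁵) N.
|a| = |F|/m = 9.253×10⁻¹⁵/6.98×10⁻²⁶ ≈ 1.33×10¹¹ m/s².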